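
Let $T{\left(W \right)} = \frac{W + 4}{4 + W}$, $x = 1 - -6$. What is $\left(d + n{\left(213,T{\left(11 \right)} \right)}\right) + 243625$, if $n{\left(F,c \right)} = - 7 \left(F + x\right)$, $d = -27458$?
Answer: $214627$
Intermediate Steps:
$x = 7$ ($x = 1 + 6 = 7$)
$T{\left(W \right)} = 1$ ($T{\left(W \right)} = \frac{4 + W}{4 + W} = 1$)
$n{\left(F,c \right)} = -49 - 7 F$ ($n{\left(F,c \right)} = - 7 \left(F + 7\right) = - 7 \left(7 + F\right) = -49 - 7 F$)
$\left(d + n{\left(213,T{\left(11 \right)} \right)}\right) + 243625 = \left(-27458 - 1540\right) + 243625 = -28998 + 243625 = 214627$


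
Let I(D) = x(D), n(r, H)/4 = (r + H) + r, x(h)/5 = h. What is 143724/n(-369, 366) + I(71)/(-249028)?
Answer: -372831547/3859934 ≈ -96.590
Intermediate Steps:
x(h) = 5*h
n(r, H) = 4*H + 8*r (n(r, H) = 4*((r + H) + r) = 4*((H + r) + r) = 4*(H + 2*r) = 4*H + 8*r)
I(D) = 5*D
143724/n(-369, 366) + I(71)/(-249028) = 143724/(4*366 + 8*(-369)) + (5*71)/(-249028) = 143724/(1464 - 2952) + 355*(-1/249028) = 143724/(-1488) - 355/249028 = 143724*(-1/1488) - 355/249028 = -11977/124 - 355/249028 = -372831547/3859934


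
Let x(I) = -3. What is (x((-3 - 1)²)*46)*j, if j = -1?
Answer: 138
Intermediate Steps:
(x((-3 - 1)²)*46)*j = -3*46*(-1) = -138*(-1) = 138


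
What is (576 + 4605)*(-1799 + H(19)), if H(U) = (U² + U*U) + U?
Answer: -5481498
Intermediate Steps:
H(U) = U + 2*U² (H(U) = (U² + U²) + U = 2*U² + U = U + 2*U²)
(576 + 4605)*(-1799 + H(19)) = (576 + 4605)*(-1799 + 19*(1 + 2*19)) = 5181*(-1799 + 19*(1 + 38)) = 5181*(-1799 + 19*39) = 5181*(-1799 + 741) = 5181*(-1058) = -5481498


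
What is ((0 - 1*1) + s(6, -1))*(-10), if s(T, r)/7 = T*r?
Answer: 430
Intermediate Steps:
s(T, r) = 7*T*r (s(T, r) = 7*(T*r) = 7*T*r)
((0 - 1*1) + s(6, -1))*(-10) = ((0 - 1*1) + 7*6*(-1))*(-10) = ((0 - 1) - 42)*(-10) = (-1 - 42)*(-10) = -43*(-10) = 430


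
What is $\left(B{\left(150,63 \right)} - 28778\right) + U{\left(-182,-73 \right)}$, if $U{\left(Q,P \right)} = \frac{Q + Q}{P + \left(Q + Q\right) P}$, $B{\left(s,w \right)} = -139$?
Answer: $- \frac{766271947}{26499} \approx -28917.0$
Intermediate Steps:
$U{\left(Q,P \right)} = \frac{2 Q}{P + 2 P Q}$ ($U{\left(Q,P \right)} = \frac{2 Q}{P + 2 Q P} = \frac{2 Q}{P + 2 P Q}$)
$\left(B{\left(150,63 \right)} - 28778\right) + U{\left(-182,-73 \right)} = \left(-139 - 28778\right) + 2 \left(-182\right) \frac{1}{-73} \frac{1}{1 + 2 \left(-182\right)} = -28917 + 2 \left(-182\right) \left(- \frac{1}{73}\right) \frac{1}{1 - 364} = -28917 + 2 \left(-182\right) \left(- \frac{1}{73}\right) \frac{1}{-363} = -28917 + 2 \left(-182\right) \left(- \frac{1}{73}\right) \left(- \frac{1}{363}\right) = -28917 - \frac{364}{26499} = - \frac{766271947}{26499}$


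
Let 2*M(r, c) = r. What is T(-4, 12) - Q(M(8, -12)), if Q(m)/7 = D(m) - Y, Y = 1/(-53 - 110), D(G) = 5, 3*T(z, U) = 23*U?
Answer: 9284/163 ≈ 56.957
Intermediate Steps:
T(z, U) = 23*U/3 (T(z, U) = (23*U)/3 = 23*U/3)
M(r, c) = r/2
Y = -1/163 (Y = 1/(-163) = -1/163 ≈ -0.0061350)
Q(m) = 5712/163 (Q(m) = 7*(5 - 1*(-1/163)) = 7*(5 + 1/163) = 7*(816/163) = 5712/163)
T(-4, 12) - Q(M(8, -12)) = (23/3)*12 - 1*5712/163 = 92 - 5712/163 = 9284/163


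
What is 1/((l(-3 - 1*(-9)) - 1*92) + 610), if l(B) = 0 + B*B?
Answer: 1/554 ≈ 0.0018051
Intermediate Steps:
l(B) = B**2 (l(B) = 0 + B**2 = B**2)
1/((l(-3 - 1*(-9)) - 1*92) + 610) = 1/(((-3 - 1*(-9))**2 - 1*92) + 610) = 1/(((-3 + 9)**2 - 92) + 610) = 1/((6**2 - 92) + 610) = 1/((36 - 92) + 610) = 1/(-56 + 610) = 1/554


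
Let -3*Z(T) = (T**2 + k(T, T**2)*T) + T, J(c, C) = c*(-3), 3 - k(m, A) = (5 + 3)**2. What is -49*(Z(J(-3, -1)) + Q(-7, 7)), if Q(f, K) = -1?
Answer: -7448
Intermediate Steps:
k(m, A) = -61 (k(m, A) = 3 - (5 + 3)**2 = 3 - 1*8**2 = 3 - 1*64 = 3 - 64 = -61)
J(c, C) = -3*c
Z(T) = 20*T - T**2/3 (Z(T) = -((T**2 - 61*T) + T)/3 = -(T**2 - 60*T)/3 = 20*T - T**2/3)
-49*(Z(J(-3, -1)) + Q(-7, 7)) = -49*((-3*(-3))*(60 - (-3)*(-3))/3 - 1) = -49*((1/3)*9*(60 - 1*9) - 1) = -49*((1/3)*9*(60 - 9) - 1) = -49*((1/3)*9*51 - 1) = -49*(153 - 1) = -49*152 = -7448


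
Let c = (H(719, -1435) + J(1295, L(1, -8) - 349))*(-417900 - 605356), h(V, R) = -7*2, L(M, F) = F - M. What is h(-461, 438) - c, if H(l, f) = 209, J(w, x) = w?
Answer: 1538977010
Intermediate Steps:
h(V, R) = -14
c = -1538977024 (c = (209 + 1295)*(-417900 - 605356) = 1504*(-1023256) = -1538977024)
h(-461, 438) - c = -14 - 1*(-1538977024) = -14 + 1538977024 = 1538977010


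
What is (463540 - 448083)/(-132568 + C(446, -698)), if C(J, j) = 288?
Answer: -15457/132280 ≈ -0.11685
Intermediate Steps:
(463540 - 448083)/(-132568 + C(446, -698)) = (463540 - 448083)/(-132568 + 288) = 15457/(-132280) = 15457*(-1/132280) = -15457/132280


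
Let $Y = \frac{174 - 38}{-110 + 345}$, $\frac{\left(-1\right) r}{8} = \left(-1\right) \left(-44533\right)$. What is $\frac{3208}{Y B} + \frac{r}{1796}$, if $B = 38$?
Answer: $- \frac{15225121}{290054} \approx -52.491$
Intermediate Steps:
$r = -356264$ ($r = - 8 \left(\left(-1\right) \left(-44533\right)\right) = \left(-8\right) 44533 = -356264$)
$Y = \frac{136}{235} \approx 0.57872$
$\frac{3208}{Y B} + \frac{r}{1796} = \frac{3208}{\frac{136}{235} \cdot 38} - \frac{356264}{1796} = \frac{3208}{\frac{5168}{235}} - \frac{89066}{449} = 3208 \cdot \frac{235}{5168} - \frac{89066}{449} = \frac{94235}{646} - \frac{89066}{449} = - \frac{15225121}{290054}$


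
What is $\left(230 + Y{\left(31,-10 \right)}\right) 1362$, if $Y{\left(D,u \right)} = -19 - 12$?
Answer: $271038$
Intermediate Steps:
$Y{\left(D,u \right)} = -31$ ($Y{\left(D,u \right)} = -19 - 12 = -31$)
$\left(230 + Y{\left(31,-10 \right)}\right) 1362 = \left(230 - 31\right) 1362 = 199 \cdot 1362 = 271038$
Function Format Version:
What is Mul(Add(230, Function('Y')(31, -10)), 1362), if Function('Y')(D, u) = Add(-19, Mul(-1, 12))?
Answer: 271038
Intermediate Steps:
Function('Y')(D, u) = -31 (Function('Y')(D, u) = Add(-19, -12) = -31)
Mul(Add(230, Function('Y')(31, -10)), 1362) = Mul(Add(230, -31), 1362) = Mul(199, 1362) = 271038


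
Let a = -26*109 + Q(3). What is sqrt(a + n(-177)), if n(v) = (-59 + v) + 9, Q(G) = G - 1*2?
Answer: 6*I*sqrt(85) ≈ 55.317*I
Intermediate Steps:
Q(G) = -2 + G (Q(G) = G - 2 = -2 + G)
n(v) = -50 + v
a = -2833 (a = -26*109 + (-2 + 3) = -2834 + 1 = -2833)
sqrt(a + n(-177)) = sqrt(-2833 + (-50 - 177)) = sqrt(-2833 - 227) = sqrt(-3060) = 6*I*sqrt(85)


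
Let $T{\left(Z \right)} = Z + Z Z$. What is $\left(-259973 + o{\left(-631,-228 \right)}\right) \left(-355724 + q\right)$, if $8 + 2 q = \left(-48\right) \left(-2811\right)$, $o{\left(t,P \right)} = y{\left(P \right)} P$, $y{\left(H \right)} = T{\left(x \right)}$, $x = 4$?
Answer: $76255340712$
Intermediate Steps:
$T{\left(Z \right)} = Z + Z^{2}$
$y{\left(H \right)} = 20$ ($y{\left(H \right)} = 4 \left(1 + 4\right) = 4 \cdot 5 = 20$)
$o{\left(t,P \right)} = 20 P$
$q = 67460$ ($q = -4 + \frac{\left(-48\right) \left(-2811\right)}{2} = -4 + \frac{1}{2} \cdot 134928 = -4 + 67464 = 67460$)
$\left(-259973 + o{\left(-631,-228 \right)}\right) \left(-355724 + q\right) = \left(-259973 + 20 \left(-228\right)\right) \left(-355724 + 67460\right) = \left(-259973 - 4560\right) \left(-288264\right) = \left(-264533\right) \left(-288264\right) = 76255340712$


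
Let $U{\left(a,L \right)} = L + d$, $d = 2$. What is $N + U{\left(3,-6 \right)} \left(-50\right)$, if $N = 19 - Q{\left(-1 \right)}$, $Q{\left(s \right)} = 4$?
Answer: $215$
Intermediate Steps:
$U{\left(a,L \right)} = 2 + L$ ($U{\left(a,L \right)} = L + 2 = 2 + L$)
$N = 15$ ($N = 19 - 4 = 15$)
$N + U{\left(3,-6 \right)} \left(-50\right) = 15 + \left(2 - 6\right) \left(-50\right) = 15 - -200 = 15 + 200 = 215$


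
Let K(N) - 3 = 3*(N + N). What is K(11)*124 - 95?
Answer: 8461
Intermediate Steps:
K(N) = 3 + 6*N (K(N) = 3 + 3*(N + N) = 3 + 3*(2*N) = 3 + 6*N)
K(11)*124 - 95 = (3 + 6*11)*124 - 95 = (3 + 66)*124 - 95 = 69*124 - 95 = 8556 - 95 = 8461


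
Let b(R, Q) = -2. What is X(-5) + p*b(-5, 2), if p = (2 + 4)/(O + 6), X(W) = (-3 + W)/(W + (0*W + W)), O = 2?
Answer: -7/10 ≈ -0.70000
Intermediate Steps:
X(W) = (-3 + W)/(2*W) (X(W) = (-3 + W)/(W + (0 + W)) = (-3 + W)/(W + W) = (-3 + W)/((2*W)) = (-3 + W)*(1/(2*W)) = (-3 + W)/(2*W))
p = ¾ (p = (2 + 4)/(2 + 6) = 6/8 = 6*(⅛) = ¾ ≈ 0.75000)
X(-5) + p*b(-5, 2) = (½)*(-3 - 5)/(-5) + (¾)*(-2) = (½)*(-⅕)*(-8) - 3/2 = ⅘ - 3/2 = -7/10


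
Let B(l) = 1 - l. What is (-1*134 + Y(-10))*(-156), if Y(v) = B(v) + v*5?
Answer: 26988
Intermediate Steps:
Y(v) = 1 + 4*v (Y(v) = (1 - v) + v*5 = (1 - v) + 5*v = 1 + 4*v)
(-1*134 + Y(-10))*(-156) = (-1*134 + (1 + 4*(-10)))*(-156) = (-134 + (1 - 40))*(-156) = (-134 - 39)*(-156) = -173*(-156) = 26988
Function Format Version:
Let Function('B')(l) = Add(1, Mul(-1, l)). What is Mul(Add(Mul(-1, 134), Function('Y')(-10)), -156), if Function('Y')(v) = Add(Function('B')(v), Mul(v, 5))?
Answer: 26988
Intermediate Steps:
Function('Y')(v) = Add(1, Mul(4, v)) (Function('Y')(v) = Add(Add(1, Mul(-1, v)), Mul(v, 5)) = Add(Add(1, Mul(-1, v)), Mul(5, v)) = Add(1, Mul(4, v)))
Mul(Add(Mul(-1, 134), Function('Y')(-10)), -156) = Mul(Add(Mul(-1, 134), Add(1, Mul(4, -10))), -156) = Mul(Add(-134, Add(1, -40)), -156) = Mul(Add(-134, -39), -156) = Mul(-173, -156) = 26988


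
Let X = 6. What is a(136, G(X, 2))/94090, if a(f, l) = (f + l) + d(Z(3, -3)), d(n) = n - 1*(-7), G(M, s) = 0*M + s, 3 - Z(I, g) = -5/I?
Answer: 449/282270 ≈ 0.0015907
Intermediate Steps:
Z(I, g) = 3 + 5/I (Z(I, g) = 3 - (-5)/I = 3 + 5/I)
G(M, s) = s (G(M, s) = 0 + s = s)
d(n) = 7 + n (d(n) = n + 7 = 7 + n)
a(f, l) = 35/3 + f + l (a(f, l) = (f + l) + (7 + (3 + 5/3)) = (f + l) + (7 + 14/3) = (f + l) + 35/3 = 35/3 + f + l)
a(136, G(X, 2))/94090 = (35/3 + 136 + 2)/94090 = (449/3)*(1/94090) = 449/282270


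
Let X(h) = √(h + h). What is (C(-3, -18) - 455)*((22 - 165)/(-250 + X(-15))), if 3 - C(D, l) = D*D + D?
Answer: -125950/481 - 2519*I*√30/2405 ≈ -261.85 - 5.7369*I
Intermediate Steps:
C(D, l) = 3 - D - D² (C(D, l) = 3 - (D*D + D) = 3 - (D² + D) = 3 - (D + D²) = 3 + (-D - D²) = 3 - D - D²)
X(h) = √2*√h (X(h) = √(2*h) = √2*√h)
(C(-3, -18) - 455)*((22 - 165)/(-250 + X(-15))) = ((3 - 1*(-3) - 1*(-3)²) - 455)*((22 - 165)/(-250 + √2*√(-15))) = ((3 + 3 - 1*9) - 455)*(-143/(-250 + √2*(I*√15))) = ((3 + 3 - 9) - 455)*(-143/(-250 + I*√30)) = (-3 - 455)*(-143/(-250 + I*√30)) = -(-65494)/(-250 + I*√30) = 65494/(-250 + I*√30)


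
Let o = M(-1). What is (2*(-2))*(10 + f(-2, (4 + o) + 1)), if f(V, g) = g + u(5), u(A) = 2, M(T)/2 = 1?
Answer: -76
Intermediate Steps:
M(T) = 2 (M(T) = 2*1 = 2)
o = 2
f(V, g) = 2 + g (f(V, g) = g + 2 = 2 + g)
(2*(-2))*(10 + f(-2, (4 + o) + 1)) = (2*(-2))*(10 + (2 + ((4 + 2) + 1))) = -4*(10 + (2 + (6 + 1))) = -4*(10 + (2 + 7)) = -4*(10 + 9) = -4*19 = -76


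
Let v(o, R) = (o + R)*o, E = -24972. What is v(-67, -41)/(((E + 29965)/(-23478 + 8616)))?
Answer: -107541432/4993 ≈ -21538.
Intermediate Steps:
v(o, R) = o*(R + o) (v(o, R) = (R + o)*o = o*(R + o))
v(-67, -41)/(((E + 29965)/(-23478 + 8616))) = (-67*(-41 - 67))/(((-24972 + 29965)/(-23478 + 8616))) = (-67*(-108))/((4993/(-14862))) = 7236/((4993*(-1/14862))) = 7236/(-4993/14862) = 7236*(-14862/4993) = -107541432/4993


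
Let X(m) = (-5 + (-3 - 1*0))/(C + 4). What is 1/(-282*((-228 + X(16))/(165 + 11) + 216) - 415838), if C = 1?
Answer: -110/52402033 ≈ -2.0992e-6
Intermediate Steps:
X(m) = -8/5 (X(m) = (-5 + (-3 - 1*0))/(1 + 4) = (-5 + (-3 + 0))/5 = (-5 - 3)*(⅕) = -8*⅕ = -8/5)
1/(-282*((-228 + X(16))/(165 + 11) + 216) - 415838) = 1/(-282*((-228 - 8/5)/(165 + 11) + 216) - 415838) = 1/(-282*(-1148/5/176 + 216) - 415838) = 1/(-282*(-1148/5*1/176 + 216) - 415838) = 1/(-282*(-287/220 + 216) - 415838) = 1/(-282*47233/220 - 415838) = 1/(-6659853/110 - 415838) = 1/(-52402033/110) = -110/52402033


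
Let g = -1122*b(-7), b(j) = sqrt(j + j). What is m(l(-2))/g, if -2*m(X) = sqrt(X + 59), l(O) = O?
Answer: -I*sqrt(798)/31416 ≈ -0.00089919*I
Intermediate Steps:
b(j) = sqrt(2)*sqrt(j) (b(j) = sqrt(2*j) = sqrt(2)*sqrt(j))
m(X) = -sqrt(59 + X)/2 (m(X) = -sqrt(X + 59)/2 = -sqrt(59 + X)/2)
g = -1122*I*sqrt(14) (g = -1122*sqrt(2)*sqrt(-7) = -1122*sqrt(2)*I*sqrt(7) = -1122*I*sqrt(14) ≈ -4198.1*I)
m(l(-2))/g = (-sqrt(59 - 2)/2)/((-1122*I*sqrt(14))) = (-sqrt(57)/2)*(I*sqrt(14)/15708) = -I*sqrt(798)/31416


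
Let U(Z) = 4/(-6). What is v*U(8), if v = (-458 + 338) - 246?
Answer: 244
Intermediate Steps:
U(Z) = -⅔ (U(Z) = 4*(-⅙) = -⅔)
v = -366 (v = -120 - 246 = -366)
v*U(8) = -366*(-⅔) = 244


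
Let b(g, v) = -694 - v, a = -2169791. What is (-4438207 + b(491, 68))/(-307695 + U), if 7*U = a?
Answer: 31072783/4323656 ≈ 7.1867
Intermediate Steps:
U = -2169791/7 (U = (⅐)*(-2169791) = -2169791/7 ≈ -3.0997e+5)
(-4438207 + b(491, 68))/(-307695 + U) = (-4438207 + (-694 - 1*68))/(-307695 - 2169791/7) = (-4438207 + (-694 - 68))/(-4323656/7) = (-4438207 - 762)*(-7/4323656) = -4438969*(-7/4323656) = 31072783/4323656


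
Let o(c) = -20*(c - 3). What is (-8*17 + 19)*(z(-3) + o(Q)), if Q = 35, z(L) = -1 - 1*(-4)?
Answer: 74529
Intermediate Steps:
z(L) = 3 (z(L) = -1 + 4 = 3)
o(c) = 60 - 20*c (o(c) = -20*(-3 + c) = 60 - 20*c)
(-8*17 + 19)*(z(-3) + o(Q)) = (-8*17 + 19)*(3 + (60 - 20*35)) = (-136 + 19)*(3 + (60 - 700)) = -117*(3 - 640) = -117*(-637) = 74529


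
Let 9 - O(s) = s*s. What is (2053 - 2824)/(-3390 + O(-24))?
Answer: 257/1319 ≈ 0.19484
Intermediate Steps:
O(s) = 9 - s² (O(s) = 9 - s*s = 9 - s²)
(2053 - 2824)/(-3390 + O(-24)) = (2053 - 2824)/(-3390 + (9 - 1*(-24)²)) = -771/(-3390 + (9 - 1*576)) = -771/(-3390 + (9 - 576)) = -771/(-3390 - 567) = -771/(-3957) = -771*(-1/3957) = 257/1319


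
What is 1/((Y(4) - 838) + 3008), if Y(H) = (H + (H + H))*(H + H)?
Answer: 1/2266 ≈ 0.00044131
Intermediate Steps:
Y(H) = 6*H² (Y(H) = (H + 2*H)*(2*H) = (3*H)*(2*H) = 6*H²)
1/((Y(4) - 838) + 3008) = 1/((6*4² - 838) + 3008) = 1/((6*16 - 838) + 3008) = 1/((96 - 838) + 3008) = 1/(-742 + 3008) = 1/2266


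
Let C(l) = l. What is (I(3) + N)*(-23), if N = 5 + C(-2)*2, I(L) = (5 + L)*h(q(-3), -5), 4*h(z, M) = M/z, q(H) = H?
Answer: -299/3 ≈ -99.667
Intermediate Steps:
h(z, M) = M/(4*z) (h(z, M) = (M/z)/4 = M/(4*z))
I(L) = 25/12 + 5*L/12 (I(L) = (5 + L)*((¼)*(-5)/(-3)) = (5 + L)*((¼)*(-5)*(-⅓)) = (5 + L)*(5/12) = 25/12 + 5*L/12)
N = 1 (N = 5 - 2*2 = 5 - 4 = 1)
(I(3) + N)*(-23) = ((25/12 + (5/12)*3) + 1)*(-23) = ((25/12 + 5/4) + 1)*(-23) = (10/3 + 1)*(-23) = (13/3)*(-23) = -299/3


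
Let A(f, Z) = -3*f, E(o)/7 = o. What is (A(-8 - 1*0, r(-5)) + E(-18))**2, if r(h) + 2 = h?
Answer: 10404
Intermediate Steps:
E(o) = 7*o
r(h) = -2 + h
(A(-8 - 1*0, r(-5)) + E(-18))**2 = (-3*(-8 - 1*0) + 7*(-18))**2 = (-3*(-8 + 0) - 126)**2 = (-3*(-8) - 126)**2 = (24 - 126)**2 = (-102)**2 = 10404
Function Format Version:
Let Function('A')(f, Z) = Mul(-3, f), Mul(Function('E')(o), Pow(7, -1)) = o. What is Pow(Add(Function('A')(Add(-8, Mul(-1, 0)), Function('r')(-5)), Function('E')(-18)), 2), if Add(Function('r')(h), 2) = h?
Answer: 10404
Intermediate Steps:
Function('E')(o) = Mul(7, o)
Function('r')(h) = Add(-2, h)
Pow(Add(Function('A')(Add(-8, Mul(-1, 0)), Function('r')(-5)), Function('E')(-18)), 2) = Pow(Add(Mul(-3, Add(-8, Mul(-1, 0))), Mul(7, -18)), 2) = Pow(Add(Mul(-3, Add(-8, 0)), -126), 2) = Pow(Add(Mul(-3, -8), -126), 2) = Pow(Add(24, -126), 2) = Pow(-102, 2) = 10404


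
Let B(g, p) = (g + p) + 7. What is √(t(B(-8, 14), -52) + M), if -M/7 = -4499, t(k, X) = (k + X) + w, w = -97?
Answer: √31357 ≈ 177.08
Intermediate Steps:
B(g, p) = 7 + g + p
t(k, X) = -97 + X + k (t(k, X) = (k + X) - 97 = (X + k) - 97 = -97 + X + k)
M = 31493 (M = -7*(-4499) = 31493)
√(t(B(-8, 14), -52) + M) = √((-97 - 52 + (7 - 8 + 14)) + 31493) = √((-97 - 52 + 13) + 31493) = √(-136 + 31493) = √31357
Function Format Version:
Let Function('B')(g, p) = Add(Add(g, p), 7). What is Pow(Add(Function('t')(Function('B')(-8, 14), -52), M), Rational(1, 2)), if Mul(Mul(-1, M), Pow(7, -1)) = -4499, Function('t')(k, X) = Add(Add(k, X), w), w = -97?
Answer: Pow(31357, Rational(1, 2)) ≈ 177.08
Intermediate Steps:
Function('B')(g, p) = Add(7, g, p)
Function('t')(k, X) = Add(-97, X, k) (Function('t')(k, X) = Add(Add(k, X), -97) = Add(Add(X, k), -97) = Add(-97, X, k))
M = 31493 (M = Mul(-7, -4499) = 31493)
Pow(Add(Function('t')(Function('B')(-8, 14), -52), M), Rational(1, 2)) = Pow(Add(Add(-97, -52, Add(7, -8, 14)), 31493), Rational(1, 2)) = Pow(Add(Add(-97, -52, 13), 31493), Rational(1, 2)) = Pow(Add(-136, 31493), Rational(1, 2)) = Pow(31357, Rational(1, 2))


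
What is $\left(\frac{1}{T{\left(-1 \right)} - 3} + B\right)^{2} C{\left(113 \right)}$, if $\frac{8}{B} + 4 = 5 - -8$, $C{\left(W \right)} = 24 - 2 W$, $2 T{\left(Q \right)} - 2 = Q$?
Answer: $- \frac{97768}{2025} \approx -48.281$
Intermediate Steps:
$T{\left(Q \right)} = 1 + \frac{Q}{2}$
$B = \frac{8}{9}$ ($B = \frac{8}{-4 + \left(5 - -8\right)} = \frac{8}{-4 + \left(5 + 8\right)} = \frac{8}{-4 + 13} = \frac{8}{9} \approx 0.88889$)
$\left(\frac{1}{T{\left(-1 \right)} - 3} + B\right)^{2} C{\left(113 \right)} = \left(\frac{1}{\left(1 + \frac{1}{2} \left(-1\right)\right) - 3} + \frac{8}{9}\right)^{2} \left(24 - 226\right) = \left(\frac{1}{\left(1 - \frac{1}{2}\right) - 3} + \frac{8}{9}\right)^{2} \left(24 - 226\right) = \left(\frac{1}{\frac{1}{2} - 3} + \frac{8}{9}\right)^{2} \left(-202\right) = \left(\frac{1}{- \frac{5}{2}} + \frac{8}{9}\right)^{2} \left(-202\right) = \left(- \frac{2}{5} + \frac{8}{9}\right)^{2} \left(-202\right) = \left(\frac{22}{45}\right)^{2} \left(-202\right) = \frac{484}{2025} \left(-202\right) = - \frac{97768}{2025}$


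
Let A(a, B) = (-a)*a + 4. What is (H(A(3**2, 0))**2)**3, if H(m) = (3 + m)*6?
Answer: 7661218005651456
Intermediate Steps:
A(a, B) = 4 - a**2 (A(a, B) = -a**2 + 4 = 4 - a**2)
H(m) = 18 + 6*m
(H(A(3**2, 0))**2)**3 = ((18 + 6*(4 - (3**2)**2))**2)**3 = ((18 + 6*(4 - 1*9**2))**2)**3 = ((18 + 6*(4 - 1*81))**2)**3 = ((18 + 6*(4 - 81))**2)**3 = ((18 + 6*(-77))**2)**3 = ((18 - 462)**2)**3 = ((-444)**2)**3 = 197136**3 = 7661218005651456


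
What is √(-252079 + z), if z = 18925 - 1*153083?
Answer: I*√386237 ≈ 621.48*I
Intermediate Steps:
z = -134158 (z = 18925 - 153083 = -134158)
√(-252079 + z) = √(-252079 - 134158) = √(-386237) = I*√386237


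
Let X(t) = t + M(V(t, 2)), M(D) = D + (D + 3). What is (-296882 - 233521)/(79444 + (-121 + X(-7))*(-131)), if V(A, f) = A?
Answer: -176801/32551 ≈ -5.4315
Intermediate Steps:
M(D) = 3 + 2*D (M(D) = D + (3 + D) = 3 + 2*D)
X(t) = 3 + 3*t (X(t) = t + (3 + 2*t) = 3 + 3*t)
(-296882 - 233521)/(79444 + (-121 + X(-7))*(-131)) = (-296882 - 233521)/(79444 + (-121 + (3 + 3*(-7)))*(-131)) = -530403/(79444 + (-121 + (3 - 21))*(-131)) = -530403/(79444 + (-121 - 18)*(-131)) = -530403/(79444 - 139*(-131)) = -530403/(79444 + 18209) = -530403/97653 = -530403*1/97653 = -176801/32551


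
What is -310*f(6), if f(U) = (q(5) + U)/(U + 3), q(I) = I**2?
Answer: -9610/9 ≈ -1067.8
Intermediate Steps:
f(U) = (25 + U)/(3 + U) (f(U) = (5**2 + U)/(U + 3) = (25 + U)/(3 + U))
-310*f(6) = -310*(25 + 6)/(3 + 6) = -310*31/9 = -9610/9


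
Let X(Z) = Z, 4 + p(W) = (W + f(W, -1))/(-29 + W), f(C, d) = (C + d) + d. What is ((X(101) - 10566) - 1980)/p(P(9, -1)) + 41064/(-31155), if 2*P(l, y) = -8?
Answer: 4263293789/1266970 ≈ 3365.0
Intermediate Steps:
P(l, y) = -4 (P(l, y) = (1/2)*(-8) = -4)
f(C, d) = C + 2*d
p(W) = -4 + (-2 + 2*W)/(-29 + W) (p(W) = -4 + (W + (W + 2*(-1)))/(-29 + W) = -4 + (W + (W - 2))/(-29 + W) = -4 + (W + (-2 + W))/(-29 + W) = -4 + (-2 + 2*W)/(-29 + W))
((X(101) - 10566) - 1980)/p(P(9, -1)) + 41064/(-31155) = ((101 - 10566) - 1980)/((2*(57 - 1*(-4))/(-29 - 4))) + 41064/(-31155) = (-10465 - 1980)/((2*(57 + 4)/(-33))) + 41064*(-1/31155) = -12445/(2*(-1/33)*61) - 13688/10385 = -12445/(-122/33) - 13688/10385 = -12445*(-33/122) - 13688/10385 = 410685/122 - 13688/10385 = 4263293789/1266970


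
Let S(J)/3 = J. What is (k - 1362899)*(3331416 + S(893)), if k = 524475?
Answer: -2795385266280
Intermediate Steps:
S(J) = 3*J
(k - 1362899)*(3331416 + S(893)) = (524475 - 1362899)*(3331416 + 3*893) = -838424*(3331416 + 2679) = -838424*3334095 = -2795385266280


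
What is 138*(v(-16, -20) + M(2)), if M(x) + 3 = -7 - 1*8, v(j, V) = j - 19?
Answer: -7314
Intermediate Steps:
v(j, V) = -19 + j
M(x) = -18 (M(x) = -3 + (-7 - 1*8) = -3 + (-7 - 8) = -3 - 15 = -18)
138*(v(-16, -20) + M(2)) = 138*((-19 - 16) - 18) = 138*(-35 - 18) = 138*(-53) = -7314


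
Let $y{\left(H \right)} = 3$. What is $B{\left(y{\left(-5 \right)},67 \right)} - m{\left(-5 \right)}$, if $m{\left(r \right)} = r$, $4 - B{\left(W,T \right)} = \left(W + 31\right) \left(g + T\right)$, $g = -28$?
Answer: $-1317$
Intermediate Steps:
$B{\left(W,T \right)} = 4 - \left(-28 + T\right) \left(31 + W\right)$ ($B{\left(W,T \right)} = 4 - \left(W + 31\right) \left(-28 + T\right) = 4 - \left(31 + W\right) \left(-28 + T\right) = 4 - \left(-28 + T\right) \left(31 + W\right)$)
$B{\left(y{\left(-5 \right)},67 \right)} - m{\left(-5 \right)} = \left(872 - 2077 + 28 \cdot 3 - 67 \cdot 3\right) - -5 = \left(872 - 2077 + 84 - 201\right) + 5 = -1322 + 5 = -1317$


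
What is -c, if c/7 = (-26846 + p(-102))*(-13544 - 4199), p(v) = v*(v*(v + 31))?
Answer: -95079591530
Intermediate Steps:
p(v) = v²*(31 + v) (p(v) = v*(v*(31 + v)) = v²*(31 + v))
c = 95079591530 (c = 7*((-26846 + (-102)²*(31 - 102))*(-13544 - 4199)) = 7*((-26846 + 10404*(-71))*(-17743)) = 7*((-26846 - 738684)*(-17743)) = 7*(-765530*(-17743)) = 7*13582798790 = 95079591530)
-c = -1*95079591530 = -95079591530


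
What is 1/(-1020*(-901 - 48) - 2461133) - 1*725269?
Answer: -1082937583158/1493153 ≈ -7.2527e+5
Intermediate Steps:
1/(-1020*(-901 - 48) - 2461133) - 1*725269 = 1/(-1020*(-949) - 2461133) - 725269 = 1/(967980 - 2461133) - 725269 = 1/(-1493153) - 725269 = -1/1493153 - 725269 = -1082937583158/1493153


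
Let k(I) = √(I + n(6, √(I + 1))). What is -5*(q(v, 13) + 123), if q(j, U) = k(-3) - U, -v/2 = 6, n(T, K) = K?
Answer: -550 - 5*√(-3 + I*√2) ≈ -551.99 - 8.8858*I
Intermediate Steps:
v = -12 (v = -2*6 = -12)
k(I) = √(I + √(1 + I)) (k(I) = √(I + √(I + 1)) = √(I + √(1 + I)))
q(j, U) = √(-3 + I*√2) - U (q(j, U) = √(-3 + √(1 - 3)) - U = √(-3 + √(-2)) - U = √(-3 + I*√2) - U)
-5*(q(v, 13) + 123) = -5*((√(-3 + I*√2) - 1*13) + 123) = -5*((√(-3 + I*√2) - 13) + 123) = -5*((-13 + √(-3 + I*√2)) + 123) = -5*(110 + √(-3 + I*√2)) = -550 - 5*√(-3 + I*√2)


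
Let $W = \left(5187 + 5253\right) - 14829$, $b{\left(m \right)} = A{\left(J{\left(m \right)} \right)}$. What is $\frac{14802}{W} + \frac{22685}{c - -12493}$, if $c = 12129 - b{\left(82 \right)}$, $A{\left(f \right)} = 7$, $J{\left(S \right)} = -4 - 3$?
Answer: $- \frac{17652451}{7202349} \approx -2.4509$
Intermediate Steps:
$J{\left(S \right)} = -7$ ($J{\left(S \right)} = -4 - 3 = -7$)
$b{\left(m \right)} = 7$
$W = -4389$ ($W = 10440 - 14829 = -4389$)
$c = 12122$ ($c = 12129 - 7 = 12122$)
$\frac{14802}{W} + \frac{22685}{c - -12493} = \frac{14802}{-4389} + \frac{22685}{12122 - -12493} = 14802 \left(- \frac{1}{4389}\right) + \frac{22685}{12122 + 12493} = - \frac{4934}{1463} + \frac{22685}{24615} = - \frac{4934}{1463} + 22685 \cdot \frac{1}{24615} = - \frac{4934}{1463} + \frac{4537}{4923} = - \frac{17652451}{7202349}$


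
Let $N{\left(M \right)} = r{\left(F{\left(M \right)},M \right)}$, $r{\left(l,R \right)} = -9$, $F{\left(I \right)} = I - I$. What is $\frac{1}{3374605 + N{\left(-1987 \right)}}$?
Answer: $\frac{1}{3374596} \approx 2.9633 \cdot 10^{-7}$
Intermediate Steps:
$F{\left(I \right)} = 0$
$N{\left(M \right)} = -9$
$\frac{1}{3374605 + N{\left(-1987 \right)}} = \frac{1}{3374605 - 9} = \frac{1}{3374596}$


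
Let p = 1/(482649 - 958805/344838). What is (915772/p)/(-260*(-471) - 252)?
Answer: 2931082506530827/810422352 ≈ 3.6167e+6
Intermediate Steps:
p = 344838/166434757057 (p = 1/(482649 - 958805*1/344838) = 1/(482649 - 958805/344838) = 1/(166434757057/344838) = 344838/166434757057 ≈ 2.0719e-6)
(915772/p)/(-260*(-471) - 252) = (915772/(344838/166434757057))/(-260*(-471) - 252) = (915772*(166434757057/344838))/(122460 - 252) = (5862165013061654/13263)/122208 = (5862165013061654/13263)*(1/122208) = 2931082506530827/810422352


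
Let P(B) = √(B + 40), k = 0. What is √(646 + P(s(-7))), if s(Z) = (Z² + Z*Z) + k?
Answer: √(646 + √138) ≈ 25.647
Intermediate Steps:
s(Z) = 2*Z² (s(Z) = (Z² + Z*Z) + 0 = (Z² + Z²) + 0 = 2*Z² + 0 = 2*Z²)
P(B) = √(40 + B)
√(646 + P(s(-7))) = √(646 + √(40 + 2*(-7)²)) = √(646 + √(40 + 2*49)) = √(646 + √(40 + 98)) = √(646 + √138)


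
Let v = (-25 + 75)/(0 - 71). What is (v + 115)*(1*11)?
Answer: 89265/71 ≈ 1257.3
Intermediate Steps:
v = -50/71 (v = 50/(-71) = 50*(-1/71) = -50/71 ≈ -0.70423)
(v + 115)*(1*11) = (-50/71 + 115)*(1*11) = (8115/71)*11 = 89265/71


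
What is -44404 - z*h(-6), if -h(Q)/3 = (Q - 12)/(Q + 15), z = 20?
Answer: -44524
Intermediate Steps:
h(Q) = -3*(-12 + Q)/(15 + Q) (h(Q) = -3*(Q - 12)/(Q + 15) = -3*(-12 + Q)/(15 + Q))
-44404 - z*h(-6) = -44404 - 20*3*(12 - 1*(-6))/(15 - 6) = -44404 - 20*3*(12 + 6)/9 = -44404 - 20*3*(⅑)*18 = -44404 - 20*6 = -44404 - 1*120 = -44404 - 120 = -44524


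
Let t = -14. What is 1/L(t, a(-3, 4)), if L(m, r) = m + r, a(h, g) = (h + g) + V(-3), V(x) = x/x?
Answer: -1/12 ≈ -0.083333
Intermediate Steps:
V(x) = 1
a(h, g) = 1 + g + h (a(h, g) = (h + g) + 1 = (g + h) + 1 = 1 + g + h)
1/L(t, a(-3, 4)) = 1/(-14 + (1 + 4 - 3)) = 1/(-14 + 2) = 1/(-12) = -1/12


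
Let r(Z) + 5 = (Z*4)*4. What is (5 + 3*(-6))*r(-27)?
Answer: 5681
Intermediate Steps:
r(Z) = -5 + 16*Z (r(Z) = -5 + (Z*4)*4 = -5 + (4*Z)*4 = -5 + 16*Z)
(5 + 3*(-6))*r(-27) = (5 + 3*(-6))*(-5 + 16*(-27)) = (5 - 18)*(-5 - 432) = -13*(-437) = 5681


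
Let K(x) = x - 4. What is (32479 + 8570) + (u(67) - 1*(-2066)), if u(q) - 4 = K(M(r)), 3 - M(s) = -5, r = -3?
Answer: 43123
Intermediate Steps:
M(s) = 8 (M(s) = 3 - 1*(-5) = 3 + 5 = 8)
K(x) = -4 + x
u(q) = 8 (u(q) = 4 + (-4 + 8) = 4 + 4 = 8)
(32479 + 8570) + (u(67) - 1*(-2066)) = (32479 + 8570) + (8 - 1*(-2066)) = 41049 + (8 + 2066) = 41049 + 2074 = 43123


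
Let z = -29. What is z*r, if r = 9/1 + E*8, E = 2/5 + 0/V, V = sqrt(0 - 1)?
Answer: -1769/5 ≈ -353.80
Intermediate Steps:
V = I (V = sqrt(-1) = I ≈ 1.0*I)
E = 2/5 (E = 2/5 + 0/I = 2*(1/5) + 0*(-I) = 2/5 + 0 = 2/5 ≈ 0.40000)
r = 61/5 (r = 9/1 + (2/5)*8 = 9*1 + 16/5 = 9 + 16/5 = 61/5 ≈ 12.200)
z*r = -29*61/5 = -1769/5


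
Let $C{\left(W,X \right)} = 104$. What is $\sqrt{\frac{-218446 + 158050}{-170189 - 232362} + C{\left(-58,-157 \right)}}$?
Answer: $\frac{10 \sqrt{168772324607}}{402551} \approx 10.205$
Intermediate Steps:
$\sqrt{\frac{-218446 + 158050}{-170189 - 232362} + C{\left(-58,-157 \right)}} = \sqrt{\frac{-218446 + 158050}{-170189 - 232362} + 104} = \sqrt{- \frac{60396}{-402551} + 104} = \sqrt{\left(-60396\right) \left(- \frac{1}{402551}\right) + 104} = \sqrt{\frac{60396}{402551} + 104} = \sqrt{\frac{41925700}{402551}} = \frac{10 \sqrt{168772324607}}{402551}$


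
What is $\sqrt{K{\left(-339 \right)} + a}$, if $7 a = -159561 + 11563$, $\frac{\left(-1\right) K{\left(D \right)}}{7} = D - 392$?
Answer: $\frac{i \sqrt{785253}}{7} \approx 126.59 i$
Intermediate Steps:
$K{\left(D \right)} = 2744 - 7 D$ ($K{\left(D \right)} = - 7 \left(D - 392\right) = - 7 \left(-392 + D\right) = 2744 - 7 D$)
$a = - \frac{147998}{7}$ ($a = \frac{-159561 + 11563}{7} = \frac{1}{7} \left(-147998\right) = - \frac{147998}{7} \approx -21143.0$)
$\sqrt{K{\left(-339 \right)} + a} = \sqrt{\left(2744 - -2373\right) - \frac{147998}{7}} = \sqrt{\left(2744 + 2373\right) - \frac{147998}{7}} = \sqrt{5117 - \frac{147998}{7}} = \sqrt{- \frac{112179}{7}} = \frac{i \sqrt{785253}}{7}$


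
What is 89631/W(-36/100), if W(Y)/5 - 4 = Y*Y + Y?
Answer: 11203875/2356 ≈ 4755.5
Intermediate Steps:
W(Y) = 20 + 5*Y + 5*Y² (W(Y) = 20 + 5*(Y*Y + Y) = 20 + 5*(Y² + Y) = 20 + 5*(Y + Y²) = 20 + (5*Y + 5*Y²) = 20 + 5*Y + 5*Y²)
89631/W(-36/100) = 89631/(20 + 5*(-36/100) + 5*(-36/100)²) = 89631/(20 + 5*(-36*1/100) + 5*(-36*1/100)²) = 89631/(20 + 5*(-9/25) + 5*(-9/25)²) = 89631/(20 - 9/5 + 5*(81/625)) = 89631/(20 - 9/5 + 81/125) = 89631/(2356/125) = 89631*(125/2356) = 11203875/2356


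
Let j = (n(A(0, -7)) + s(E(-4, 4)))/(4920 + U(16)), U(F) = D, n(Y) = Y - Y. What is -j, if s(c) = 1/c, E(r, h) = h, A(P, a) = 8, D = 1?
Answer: -1/19684 ≈ -5.0803e-5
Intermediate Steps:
n(Y) = 0
U(F) = 1
j = 1/19684 (j = (0 + 1/4)/(4920 + 1) = (0 + 1/4)/4921 = (1/4)*(1/4921) = 1/19684 ≈ 5.0803e-5)
-j = -1*1/19684 = -1/19684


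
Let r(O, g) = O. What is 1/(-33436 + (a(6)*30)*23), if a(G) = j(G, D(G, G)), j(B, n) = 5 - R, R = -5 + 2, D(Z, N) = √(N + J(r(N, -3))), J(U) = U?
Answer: -1/27916 ≈ -3.5822e-5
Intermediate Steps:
D(Z, N) = √2*√N (D(Z, N) = √(N + N) = √(2*N) = √2*√N)
R = -3
j(B, n) = 8 (j(B, n) = 5 - 1*(-3) = 5 + 3 = 8)
a(G) = 8
1/(-33436 + (a(6)*30)*23) = 1/(-33436 + (8*30)*23) = 1/(-33436 + 240*23) = 1/(-33436 + 5520) = 1/(-27916) = -1/27916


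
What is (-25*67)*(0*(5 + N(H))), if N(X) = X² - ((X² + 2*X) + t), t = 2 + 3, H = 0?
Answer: 0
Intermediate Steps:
t = 5
N(X) = -5 - 2*X (N(X) = X² - ((X² + 2*X) + 5) = X² - (5 + X² + 2*X) = X² + (-5 - X² - 2*X) = -5 - 2*X)
(-25*67)*(0*(5 + N(H))) = (-25*67)*(0*(5 + (-5 - 2*0))) = -0*(5 + (-5 + 0)) = -0*(5 - 5) = -0*0 = -1675*0 = 0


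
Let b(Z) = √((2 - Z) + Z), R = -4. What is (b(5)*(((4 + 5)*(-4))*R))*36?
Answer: 5184*√2 ≈ 7331.3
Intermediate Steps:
b(Z) = √2
(b(5)*(((4 + 5)*(-4))*R))*36 = (√2*(((4 + 5)*(-4))*(-4)))*36 = (√2*((9*(-4))*(-4)))*36 = (√2*(-36*(-4)))*36 = (√2*144)*36 = (144*√2)*36 = 5184*√2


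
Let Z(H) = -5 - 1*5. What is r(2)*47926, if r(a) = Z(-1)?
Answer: -479260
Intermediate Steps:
Z(H) = -10 (Z(H) = -5 - 5 = -10)
r(a) = -10
r(2)*47926 = -10*47926 = -479260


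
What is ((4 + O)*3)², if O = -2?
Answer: 36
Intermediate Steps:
((4 + O)*3)² = ((4 - 2)*3)² = (2*3)² = 6² = 36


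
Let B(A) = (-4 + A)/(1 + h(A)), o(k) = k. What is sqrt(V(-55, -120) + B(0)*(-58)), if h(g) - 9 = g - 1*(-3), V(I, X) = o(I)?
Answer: I*sqrt(6279)/13 ≈ 6.0954*I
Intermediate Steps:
V(I, X) = I
h(g) = 12 + g (h(g) = 9 + (g - 1*(-3)) = 9 + (g + 3) = 9 + (3 + g) = 12 + g)
B(A) = (-4 + A)/(13 + A) (B(A) = (-4 + A)/(1 + (12 + A)) = (-4 + A)/(13 + A))
sqrt(V(-55, -120) + B(0)*(-58)) = sqrt(-55 + ((-4 + 0)/(13 + 0))*(-58)) = sqrt(-55 + (-4/13)*(-58)) = sqrt(-55 + ((1/13)*(-4))*(-58)) = sqrt(-55 - 4/13*(-58)) = sqrt(-55 + 232/13) = sqrt(-483/13) = I*sqrt(6279)/13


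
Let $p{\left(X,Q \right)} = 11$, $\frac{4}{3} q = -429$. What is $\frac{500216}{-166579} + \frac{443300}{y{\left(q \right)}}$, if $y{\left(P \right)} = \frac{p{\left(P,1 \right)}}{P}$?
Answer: $- \frac{2159951268191}{166579} \approx -1.2967 \cdot 10^{7}$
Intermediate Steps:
$q = - \frac{1287}{4}$ ($q = \frac{3}{4} \left(-429\right) = - \frac{1287}{4} \approx -321.75$)
$y{\left(P \right)} = \frac{11}{P}$
$\frac{500216}{-166579} + \frac{443300}{y{\left(q \right)}} = \frac{500216}{-166579} + \frac{443300}{11 \frac{1}{- \frac{1287}{4}}} = 500216 \left(- \frac{1}{166579}\right) + \frac{443300}{11 \left(- \frac{4}{1287}\right)} = - \frac{500216}{166579} + \frac{443300}{- \frac{4}{117}} = - \frac{500216}{166579} + 443300 \left(- \frac{117}{4}\right) = - \frac{500216}{166579} - 12966525 = - \frac{2159951268191}{166579}$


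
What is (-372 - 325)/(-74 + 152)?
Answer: -697/78 ≈ -8.9359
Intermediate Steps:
(-372 - 325)/(-74 + 152) = -697/78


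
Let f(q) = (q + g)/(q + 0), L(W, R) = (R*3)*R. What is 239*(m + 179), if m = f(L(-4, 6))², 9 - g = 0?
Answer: 6200855/144 ≈ 43062.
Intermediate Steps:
g = 9 (g = 9 - 1*0 = 9 + 0 = 9)
L(W, R) = 3*R² (L(W, R) = (3*R)*R = 3*R²)
f(q) = (9 + q)/q (f(q) = (q + 9)/(q + 0) = (9 + q)/q)
m = 169/144 (m = ((9 + 3*6²)/((3*6²)))² = ((9 + 3*36)/((3*36)))² = ((9 + 108)/108)² = ((1/108)*117)² = (13/12)² = 169/144 ≈ 1.1736)
239*(m + 179) = 239*(169/144 + 179) = 239*(25945/144) = 6200855/144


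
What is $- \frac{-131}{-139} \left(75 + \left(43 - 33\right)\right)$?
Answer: $- \frac{11135}{139} \approx -80.108$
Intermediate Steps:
$- \frac{-131}{-139} \left(75 + \left(43 - 33\right)\right) = - \frac{\left(-131\right) \left(-1\right)}{139} \left(75 + 10\right) = \left(-1\right) \frac{131}{139} \cdot 85 = \left(- \frac{131}{139}\right) 85 = - \frac{11135}{139}$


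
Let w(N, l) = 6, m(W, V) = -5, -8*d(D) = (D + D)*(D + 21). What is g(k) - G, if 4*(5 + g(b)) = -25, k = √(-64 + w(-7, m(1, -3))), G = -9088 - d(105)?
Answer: 23077/4 ≈ 5769.3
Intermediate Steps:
d(D) = -D*(21 + D)/4 (d(D) = -(D + D)*(D + 21)/8 = -2*D*(21 + D)/8 = -D*(21 + D)/4)
G = -11561/2 (G = -9088 - (-1)*105*(21 + 105)/4 = -9088 - (-1)*105*126/4 = -9088 - 1*(-6615/2) = -9088 + 6615/2 = -11561/2 ≈ -5780.5)
k = I*√58 (k = √(-64 + 6) = √(-58) = I*√58 ≈ 7.6158*I)
g(b) = -45/4 (g(b) = -5 + (¼)*(-25) = -5 - 25/4 = -45/4)
g(k) - G = -45/4 - 1*(-11561/2) = -45/4 + 11561/2 = 23077/4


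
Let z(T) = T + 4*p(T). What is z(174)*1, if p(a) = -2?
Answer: 166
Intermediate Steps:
z(T) = -8 + T (z(T) = T + 4*(-2) = T - 8 = -8 + T)
z(174)*1 = (-8 + 174)*1 = 166*1 = 166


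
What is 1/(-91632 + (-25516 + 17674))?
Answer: -1/99474 ≈ -1.0053e-5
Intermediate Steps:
1/(-91632 + (-25516 + 17674)) = 1/(-91632 - 7842) = 1/(-99474) = -1/99474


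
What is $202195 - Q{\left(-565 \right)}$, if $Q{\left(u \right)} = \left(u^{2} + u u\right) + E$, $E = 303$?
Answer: $-436558$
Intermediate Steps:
$Q{\left(u \right)} = 303 + 2 u^{2}$ ($Q{\left(u \right)} = \left(u^{2} + u u\right) + 303 = \left(u^{2} + u^{2}\right) + 303 = 2 u^{2} + 303 = 303 + 2 u^{2}$)
$202195 - Q{\left(-565 \right)} = 202195 - \left(303 + 2 \left(-565\right)^{2}\right) = 202195 - \left(303 + 2 \cdot 319225\right) = 202195 - \left(303 + 638450\right) = 202195 - 638753 = -436558$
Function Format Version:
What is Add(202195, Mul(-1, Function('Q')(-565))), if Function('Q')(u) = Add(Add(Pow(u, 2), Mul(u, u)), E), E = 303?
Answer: -436558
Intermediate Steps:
Function('Q')(u) = Add(303, Mul(2, Pow(u, 2))) (Function('Q')(u) = Add(Add(Pow(u, 2), Mul(u, u)), 303) = Add(Add(Pow(u, 2), Pow(u, 2)), 303) = Add(Mul(2, Pow(u, 2)), 303) = Add(303, Mul(2, Pow(u, 2))))
Add(202195, Mul(-1, Function('Q')(-565))) = Add(202195, Mul(-1, Add(303, Mul(2, Pow(-565, 2))))) = Add(202195, Mul(-1, Add(303, Mul(2, 319225)))) = Add(202195, Mul(-1, Add(303, 638450))) = Add(202195, Mul(-1, 638753)) = Add(202195, -638753) = -436558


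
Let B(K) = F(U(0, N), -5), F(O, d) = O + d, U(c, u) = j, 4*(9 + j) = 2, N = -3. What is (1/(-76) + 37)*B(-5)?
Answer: -75897/152 ≈ -499.32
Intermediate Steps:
j = -17/2 (j = -9 + (¼)*2 = -9 + ½ = -17/2 ≈ -8.5000)
U(c, u) = -17/2
B(K) = -27/2 (B(K) = -17/2 - 5 = -27/2)
(1/(-76) + 37)*B(-5) = (1/(-76) + 37)*(-27/2) = (-1/76 + 37)*(-27/2) = (2811/76)*(-27/2) = -75897/152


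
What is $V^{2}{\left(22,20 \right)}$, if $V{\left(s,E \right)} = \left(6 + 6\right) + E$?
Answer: $1024$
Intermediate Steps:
$V{\left(s,E \right)} = 12 + E$
$V^{2}{\left(22,20 \right)} = \left(12 + 20\right)^{2} = 32^{2} = 1024$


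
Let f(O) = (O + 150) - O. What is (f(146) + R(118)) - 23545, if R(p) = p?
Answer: -23277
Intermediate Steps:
f(O) = 150 (f(O) = (150 + O) - O = 150)
(f(146) + R(118)) - 23545 = (150 + 118) - 23545 = 268 - 23545 = -23277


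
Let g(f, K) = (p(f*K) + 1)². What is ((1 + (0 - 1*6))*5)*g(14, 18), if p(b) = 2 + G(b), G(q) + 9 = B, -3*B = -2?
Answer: -6400/9 ≈ -711.11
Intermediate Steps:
B = ⅔ (B = -⅓*(-2) = ⅔ ≈ 0.66667)
G(q) = -25/3 (G(q) = -9 + ⅔ = -25/3)
p(b) = -19/3 (p(b) = 2 - 25/3 = -19/3)
g(f, K) = 256/9 (g(f, K) = (-19/3 + 1)² = (-16/3)² = 256/9)
((1 + (0 - 1*6))*5)*g(14, 18) = ((1 + (0 - 1*6))*5)*(256/9) = ((1 + (0 - 6))*5)*(256/9) = ((1 - 6)*5)*(256/9) = -5*5*(256/9) = -25*256/9 = -6400/9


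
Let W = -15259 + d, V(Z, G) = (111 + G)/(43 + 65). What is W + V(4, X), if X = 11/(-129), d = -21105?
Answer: -126652235/3483 ≈ -36363.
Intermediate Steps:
X = -11/129 (X = 11*(-1/129) = -11/129 ≈ -0.085271)
V(Z, G) = 37/36 + G/108 (V(Z, G) = (111 + G)/108 = (111 + G)*(1/108) = 37/36 + G/108)
W = -36364 (W = -15259 - 21105 = -36364)
W + V(4, X) = -36364 + (37/36 + (1/108)*(-11/129)) = -36364 + (37/36 - 11/13932) = -36364 + 3577/3483 = -126652235/3483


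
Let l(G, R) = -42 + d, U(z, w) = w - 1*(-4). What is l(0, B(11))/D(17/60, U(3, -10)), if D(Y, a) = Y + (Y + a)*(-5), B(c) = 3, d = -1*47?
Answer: -1335/433 ≈ -3.0831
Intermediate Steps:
U(z, w) = 4 + w (U(z, w) = w + 4 = 4 + w)
d = -47
D(Y, a) = -5*a - 4*Y (D(Y, a) = Y + (-5*Y - 5*a) = -5*a - 4*Y)
l(G, R) = -89 (l(G, R) = -42 - 47 = -89)
l(0, B(11))/D(17/60, U(3, -10)) = -89/(-5*(4 - 10) - 68/60) = -89/(-5*(-6) - 68/60) = -89/(30 - 4*17/60) = -89/(30 - 17/15) = -89/433/15 = -89*15/433 = -1335/433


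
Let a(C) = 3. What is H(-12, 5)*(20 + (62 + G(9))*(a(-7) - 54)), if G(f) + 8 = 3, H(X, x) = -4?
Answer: 11548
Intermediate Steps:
G(f) = -5 (G(f) = -8 + 3 = -5)
H(-12, 5)*(20 + (62 + G(9))*(a(-7) - 54)) = -4*(20 + (62 - 5)*(3 - 54)) = -4*(20 + 57*(-51)) = -4*(20 - 2907) = -4*(-2887) = 11548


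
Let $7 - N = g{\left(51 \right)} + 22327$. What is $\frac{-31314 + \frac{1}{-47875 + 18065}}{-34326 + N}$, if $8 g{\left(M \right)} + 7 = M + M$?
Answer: $\frac{3733881364}{6755885015} \approx 0.55269$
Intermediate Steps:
$g{\left(M \right)} = - \frac{7}{8} + \frac{M}{4}$ ($g{\left(M \right)} = - \frac{7}{8} + \frac{M + M}{8} = - \frac{7}{8} + \frac{2 M}{8} = - \frac{7}{8} + \frac{M}{4}$)
$N = - \frac{178655}{8}$ ($N = 7 - \left(\left(- \frac{7}{8} + \frac{1}{4} \cdot 51\right) + 22327\right) = 7 - \left(\left(- \frac{7}{8} + \frac{51}{4}\right) + 22327\right) = 7 - \left(\frac{95}{8} + 22327\right) = 7 - \frac{178711}{8} = - \frac{178655}{8} \approx -22332.0$)
$\frac{-31314 + \frac{1}{-47875 + 18065}}{-34326 + N} = \frac{-31314 + \frac{1}{-47875 + 18065}}{-34326 - \frac{178655}{8}} = \frac{-31314 + \frac{1}{-29810}}{- \frac{453263}{8}} = \left(-31314 - \frac{1}{29810}\right) \left(- \frac{8}{453263}\right) = \left(- \frac{933470341}{29810}\right) \left(- \frac{8}{453263}\right) = \frac{3733881364}{6755885015}$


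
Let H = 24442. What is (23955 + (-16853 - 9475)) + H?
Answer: 22069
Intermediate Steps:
(23955 + (-16853 - 9475)) + H = (23955 + (-16853 - 9475)) + 24442 = (23955 - 26328) + 24442 = -2373 + 24442 = 22069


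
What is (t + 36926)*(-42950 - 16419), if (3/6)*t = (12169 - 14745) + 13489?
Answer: -3488047488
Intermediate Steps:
t = 21826 (t = 2*((12169 - 14745) + 13489) = 2*(-2576 + 13489) = 2*10913 = 21826)
(t + 36926)*(-42950 - 16419) = (21826 + 36926)*(-42950 - 16419) = 58752*(-59369) = -3488047488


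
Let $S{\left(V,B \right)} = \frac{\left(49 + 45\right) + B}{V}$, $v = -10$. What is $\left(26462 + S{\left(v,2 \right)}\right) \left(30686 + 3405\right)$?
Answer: $\frac{4508943842}{5} \approx 9.0179 \cdot 10^{8}$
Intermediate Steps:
$S{\left(V,B \right)} = \frac{94 + B}{V}$
$\left(26462 + S{\left(v,2 \right)}\right) \left(30686 + 3405\right) = \left(26462 + \frac{94 + 2}{-10}\right) \left(30686 + 3405\right) = \left(26462 - \frac{48}{5}\right) 34091 = \frac{132262}{5} \cdot 34091 = \frac{4508943842}{5}$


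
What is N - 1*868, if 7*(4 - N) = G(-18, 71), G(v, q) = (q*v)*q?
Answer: 84690/7 ≈ 12099.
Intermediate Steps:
G(v, q) = v*q²
N = 90766/7 (N = 4 - (-18)*71²/7 = 4 - (-18)*5041/7 = 4 - ⅐*(-90738) = 4 + 90738/7 = 90766/7 ≈ 12967.)
N - 1*868 = 90766/7 - 1*868 = 90766/7 - 868 = 84690/7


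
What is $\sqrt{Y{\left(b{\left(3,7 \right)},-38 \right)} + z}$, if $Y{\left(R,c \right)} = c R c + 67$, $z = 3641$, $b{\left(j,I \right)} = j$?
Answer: $2 \sqrt{2010} \approx 89.666$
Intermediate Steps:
$Y{\left(R,c \right)} = 67 + R c^{2}$ ($Y{\left(R,c \right)} = R c c + 67 = R c^{2} + 67 = 67 + R c^{2}$)
$\sqrt{Y{\left(b{\left(3,7 \right)},-38 \right)} + z} = \sqrt{\left(67 + 3 \left(-38\right)^{2}\right) + 3641} = \sqrt{\left(67 + 3 \cdot 1444\right) + 3641} = \sqrt{\left(67 + 4332\right) + 3641} = \sqrt{4399 + 3641} = \sqrt{8040} = 2 \sqrt{2010}$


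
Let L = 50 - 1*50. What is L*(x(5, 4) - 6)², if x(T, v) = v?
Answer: 0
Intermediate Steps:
L = 0 (L = 50 - 50 = 0)
L*(x(5, 4) - 6)² = 0*(4 - 6)² = 0*(-2)² = 0*4 = 0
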